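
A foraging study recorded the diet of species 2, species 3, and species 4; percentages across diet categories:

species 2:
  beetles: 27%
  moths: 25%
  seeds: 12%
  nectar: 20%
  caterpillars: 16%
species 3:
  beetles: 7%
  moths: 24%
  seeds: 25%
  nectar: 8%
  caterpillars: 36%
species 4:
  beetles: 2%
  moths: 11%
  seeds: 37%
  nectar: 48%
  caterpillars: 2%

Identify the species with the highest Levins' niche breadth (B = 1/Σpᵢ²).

species 2

Convert percentages to proportions (divide by 100).
Σp_2ᵢ² = 0.27² + 0.25² + 0.12² + 0.20² + 0.16² = 0.0729 + 0.0625 + 0.0144 + 0.0400 + 0.0256 = 0.2154
B_2 = 1 / 0.2154 = 4.6425
Σp_3ᵢ² = 0.07² + 0.24² + 0.25² + 0.08² + 0.36² = 0.0049 + 0.0576 + 0.0625 + 0.0064 + 0.1296 = 0.2610
B_3 = 1 / 0.2610 = 3.8314
Σp_4ᵢ² = 0.02² + 0.11² + 0.37² + 0.48² + 0.02² = 0.0004 + 0.0121 + 0.1369 + 0.2304 + 0.0004 = 0.3802
B_4 = 1 / 0.3802 = 2.6302
Highest B → broadest niche (most generalist): species 2 (B = 4.64).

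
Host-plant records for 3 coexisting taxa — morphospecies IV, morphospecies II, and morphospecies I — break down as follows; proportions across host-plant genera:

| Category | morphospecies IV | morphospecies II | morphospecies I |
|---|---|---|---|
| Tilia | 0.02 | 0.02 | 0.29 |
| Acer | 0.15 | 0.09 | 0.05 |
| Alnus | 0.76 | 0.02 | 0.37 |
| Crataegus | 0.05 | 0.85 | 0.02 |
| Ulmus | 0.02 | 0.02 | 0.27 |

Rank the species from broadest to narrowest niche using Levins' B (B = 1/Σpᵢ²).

morphospecies I > morphospecies IV > morphospecies II

Σp_IVᵢ² = 0.02² + 0.15² + 0.76² + 0.05² + 0.02² = 0.0004 + 0.0225 + 0.5776 + 0.0025 + 0.0004 = 0.6034
B_IV = 1 / 0.6034 = 1.6573
Σp_IIᵢ² = 0.02² + 0.09² + 0.02² + 0.85² + 0.02² = 0.0004 + 0.0081 + 0.0004 + 0.7225 + 0.0004 = 0.7318
B_II = 1 / 0.7318 = 1.3665
Σp_Iᵢ² = 0.29² + 0.05² + 0.37² + 0.02² + 0.27² = 0.0841 + 0.0025 + 0.1369 + 0.0004 + 0.0729 = 0.2968
B_I = 1 / 0.2968 = 3.3693
Ranking by B (broadest → narrowest): morphospecies I (3.37) > morphospecies IV (1.66) > morphospecies II (1.37)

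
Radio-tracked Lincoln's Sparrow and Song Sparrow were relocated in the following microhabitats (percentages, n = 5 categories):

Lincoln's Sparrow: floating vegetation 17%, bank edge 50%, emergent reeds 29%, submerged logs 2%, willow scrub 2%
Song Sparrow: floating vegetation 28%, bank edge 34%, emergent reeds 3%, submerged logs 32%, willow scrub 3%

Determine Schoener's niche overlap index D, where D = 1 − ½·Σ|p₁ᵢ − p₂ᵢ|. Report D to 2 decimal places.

0.58

Convert percentages to proportions (divide by 100).
Σ|p₁ᵢ − p₂ᵢ| = 0.11 + 0.16 + 0.26 + 0.30 + 0.01 = 0.84
D = 1 − ½ × 0.84 = 1 − 0.420 = 0.5800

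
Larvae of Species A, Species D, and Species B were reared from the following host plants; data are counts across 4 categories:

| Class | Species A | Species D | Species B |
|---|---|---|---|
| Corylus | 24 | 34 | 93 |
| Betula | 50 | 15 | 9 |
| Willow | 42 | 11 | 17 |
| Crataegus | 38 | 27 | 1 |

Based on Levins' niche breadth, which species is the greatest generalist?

Species A

Proportions for Species A (n=154): 24/154=0.1558, 50/154=0.3247, 42/154=0.2727, 38/154=0.2468
Proportions for Species D (n=87): 34/87=0.3908, 15/87=0.1724, 11/87=0.1264, 27/87=0.3103
Proportions for Species B (n=120): 93/120=0.7750, 9/120=0.0750, 17/120=0.1417, 1/120=0.0083
Σp_Aᵢ² = 0.1558² + 0.3247² + 0.2727² + 0.2468² = 0.024274 + 0.105430 + 0.074365 + 0.060910 = 0.264979
B_A = 1 / 0.264979 = 3.7739
Σp_Dᵢ² = 0.3908² + 0.1724² + 0.1264² + 0.3103² = 0.152725 + 0.029722 + 0.015977 + 0.096286 = 0.294710
B_D = 1 / 0.294710 = 3.3932
Σp_Bᵢ² = 0.7750² + 0.0750² + 0.1417² + 0.0083² = 0.600625 + 0.005625 + 0.020079 + 0.000069 = 0.626398
B_B = 1 / 0.626398 = 1.5964
Highest B → broadest niche (most generalist): Species A (B = 3.77).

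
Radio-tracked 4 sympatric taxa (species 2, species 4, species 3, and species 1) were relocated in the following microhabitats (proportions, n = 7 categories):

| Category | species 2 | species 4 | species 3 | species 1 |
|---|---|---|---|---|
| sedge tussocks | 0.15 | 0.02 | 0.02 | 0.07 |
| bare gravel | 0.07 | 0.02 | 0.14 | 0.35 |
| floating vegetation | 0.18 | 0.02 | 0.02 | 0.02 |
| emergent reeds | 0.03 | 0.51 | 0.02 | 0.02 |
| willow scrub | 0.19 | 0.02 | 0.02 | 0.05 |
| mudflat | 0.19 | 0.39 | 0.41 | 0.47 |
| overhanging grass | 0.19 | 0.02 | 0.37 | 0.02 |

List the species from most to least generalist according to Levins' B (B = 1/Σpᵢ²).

species 2 > species 3 > species 1 > species 4

Σp_2ᵢ² = 0.15² + 0.07² + 0.18² + 0.03² + 0.19² + 0.19² + 0.19² = 0.0225 + 0.0049 + 0.0324 + 0.0009 + 0.0361 + 0.0361 + 0.0361 = 0.1690
B_2 = 1 / 0.1690 = 5.9172
Σp_4ᵢ² = 0.02² + 0.02² + 0.02² + 0.51² + 0.02² + 0.39² + 0.02² = 0.0004 + 0.0004 + 0.0004 + 0.2601 + 0.0004 + 0.1521 + 0.0004 = 0.4142
B_4 = 1 / 0.4142 = 2.4143
Σp_3ᵢ² = 0.02² + 0.14² + 0.02² + 0.02² + 0.02² + 0.41² + 0.37² = 0.0004 + 0.0196 + 0.0004 + 0.0004 + 0.0004 + 0.1681 + 0.1369 = 0.3262
B_3 = 1 / 0.3262 = 3.0656
Σp_1ᵢ² = 0.07² + 0.35² + 0.02² + 0.02² + 0.05² + 0.47² + 0.02² = 0.0049 + 0.1225 + 0.0004 + 0.0004 + 0.0025 + 0.2209 + 0.0004 = 0.3520
B_1 = 1 / 0.3520 = 2.8409
Ranking by B (broadest → narrowest): species 2 (5.92) > species 3 (3.07) > species 1 (2.84) > species 4 (2.41)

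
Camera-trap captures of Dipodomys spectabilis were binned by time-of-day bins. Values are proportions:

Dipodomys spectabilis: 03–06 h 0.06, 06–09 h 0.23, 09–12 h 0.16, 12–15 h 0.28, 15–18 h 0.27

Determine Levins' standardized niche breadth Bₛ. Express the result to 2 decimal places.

Σpᵢ² = 0.06² + 0.23² + 0.16² + 0.28² + 0.27² = 0.0036 + 0.0529 + 0.0256 + 0.0784 + 0.0729 = 0.2334
B = 1 / 0.2334 = 4.2845
Bₛ = (B − 1)/(n − 1) = (4.2845 − 1)/(5 − 1) = 3.2845/4 = 0.8211

0.82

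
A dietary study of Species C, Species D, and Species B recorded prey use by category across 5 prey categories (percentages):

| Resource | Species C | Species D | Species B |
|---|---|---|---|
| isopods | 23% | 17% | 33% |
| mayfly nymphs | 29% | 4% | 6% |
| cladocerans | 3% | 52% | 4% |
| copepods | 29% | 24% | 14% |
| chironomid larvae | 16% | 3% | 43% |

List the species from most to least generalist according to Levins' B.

Convert percentages to proportions (divide by 100).
Σp_Cᵢ² = 0.23² + 0.29² + 0.03² + 0.29² + 0.16² = 0.0529 + 0.0841 + 0.0009 + 0.0841 + 0.0256 = 0.2476
B_C = 1 / 0.2476 = 4.0388
Σp_Dᵢ² = 0.17² + 0.04² + 0.52² + 0.24² + 0.03² = 0.0289 + 0.0016 + 0.2704 + 0.0576 + 0.0009 = 0.3594
B_D = 1 / 0.3594 = 2.7824
Σp_Bᵢ² = 0.33² + 0.06² + 0.04² + 0.14² + 0.43² = 0.1089 + 0.0036 + 0.0016 + 0.0196 + 0.1849 = 0.3186
B_B = 1 / 0.3186 = 3.1387
Ranking by B (broadest → narrowest): Species C (4.04) > Species B (3.14) > Species D (2.78)

Species C > Species B > Species D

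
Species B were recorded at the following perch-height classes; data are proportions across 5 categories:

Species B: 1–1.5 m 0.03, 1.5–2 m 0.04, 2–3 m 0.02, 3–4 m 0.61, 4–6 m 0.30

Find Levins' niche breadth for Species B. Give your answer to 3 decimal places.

2.151

Σpᵢ² = 0.03² + 0.04² + 0.02² + 0.61² + 0.30² = 0.0009 + 0.0016 + 0.0004 + 0.3721 + 0.0900 = 0.4650
B = 1 / 0.4650 = 2.15054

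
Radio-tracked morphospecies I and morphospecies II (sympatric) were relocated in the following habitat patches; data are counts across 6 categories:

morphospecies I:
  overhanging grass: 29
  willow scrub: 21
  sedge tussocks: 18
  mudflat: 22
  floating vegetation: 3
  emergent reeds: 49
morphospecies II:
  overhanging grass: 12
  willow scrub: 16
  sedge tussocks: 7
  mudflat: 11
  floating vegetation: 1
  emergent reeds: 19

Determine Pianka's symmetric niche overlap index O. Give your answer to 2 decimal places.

0.97

Proportions for morphospecies I (n=142): 29/142=0.2042, 21/142=0.1479, 18/142=0.1268, 22/142=0.1549, 3/142=0.0211, 49/142=0.3451
Proportions for morphospecies II (n=66): 12/66=0.1818, 16/66=0.2424, 7/66=0.1061, 11/66=0.1667, 1/66=0.0152, 19/66=0.2879
Σ p₁ᵢp₂ᵢ = 0.037124 + 0.035851 + 0.013453 + 0.025822 + 0.000321 + 0.099354 = 0.211925
Σp_1ᵢ² = 0.2042² + 0.1479² + 0.1268² + 0.1549² + 0.0211² + 0.3451² = 0.041698 + 0.021874 + 0.016078 + 0.023994 + 0.000445 + 0.119094 = 0.223183
Σp_2ᵢ² = 0.1818² + 0.2424² + 0.1061² + 0.1667² + 0.0152² + 0.2879² = 0.033051 + 0.058758 + 0.011257 + 0.027789 + 0.000231 + 0.082886 = 0.213972
O = 0.211925 / √(0.223183 × 0.213972) = 0.211925 / 0.2185290 = 0.9698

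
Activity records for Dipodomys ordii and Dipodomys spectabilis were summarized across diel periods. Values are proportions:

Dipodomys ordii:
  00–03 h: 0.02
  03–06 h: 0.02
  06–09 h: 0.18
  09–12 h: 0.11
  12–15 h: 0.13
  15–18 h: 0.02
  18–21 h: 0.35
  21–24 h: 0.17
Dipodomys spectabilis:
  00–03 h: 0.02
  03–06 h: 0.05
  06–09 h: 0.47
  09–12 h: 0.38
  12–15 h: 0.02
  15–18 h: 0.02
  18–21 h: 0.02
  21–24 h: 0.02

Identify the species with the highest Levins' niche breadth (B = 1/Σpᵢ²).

Σp_ordiᵢ² = 0.02² + 0.02² + 0.18² + 0.11² + 0.13² + 0.02² + 0.35² + 0.17² = 0.0004 + 0.0004 + 0.0324 + 0.0121 + 0.0169 + 0.0004 + 0.1225 + 0.0289 = 0.2140
B_ordi = 1 / 0.2140 = 4.6729
Σp_specᵢ² = 0.02² + 0.05² + 0.47² + 0.38² + 0.02² + 0.02² + 0.02² + 0.02² = 0.0004 + 0.0025 + 0.2209 + 0.1444 + 0.0004 + 0.0004 + 0.0004 + 0.0004 = 0.3698
B_spec = 1 / 0.3698 = 2.7042
Highest B → broadest niche (most generalist): Dipodomys ordii (B = 4.67).

Dipodomys ordii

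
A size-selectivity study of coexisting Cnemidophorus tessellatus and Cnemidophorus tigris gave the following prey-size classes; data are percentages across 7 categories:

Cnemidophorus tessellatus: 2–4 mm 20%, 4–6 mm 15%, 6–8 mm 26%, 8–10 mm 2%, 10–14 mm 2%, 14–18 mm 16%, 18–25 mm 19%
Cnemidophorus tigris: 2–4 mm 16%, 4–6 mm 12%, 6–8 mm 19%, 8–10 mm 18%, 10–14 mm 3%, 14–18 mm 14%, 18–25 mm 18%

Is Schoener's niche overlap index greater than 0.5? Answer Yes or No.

Convert percentages to proportions (divide by 100).
Σ|p₁ᵢ − p₂ᵢ| = 0.04 + 0.03 + 0.07 + 0.16 + 0.01 + 0.02 + 0.01 = 0.34
D = 1 − ½ × 0.34 = 1 − 0.170 = 0.8300
D = 0.8300 > 0.5 → Yes.

Yes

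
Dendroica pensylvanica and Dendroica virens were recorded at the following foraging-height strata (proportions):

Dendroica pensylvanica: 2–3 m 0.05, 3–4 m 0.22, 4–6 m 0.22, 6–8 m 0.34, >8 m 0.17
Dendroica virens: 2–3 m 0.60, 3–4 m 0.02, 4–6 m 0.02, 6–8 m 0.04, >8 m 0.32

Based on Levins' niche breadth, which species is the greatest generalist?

Dendroica pensylvanica

Σp_pensᵢ² = 0.05² + 0.22² + 0.22² + 0.34² + 0.17² = 0.0025 + 0.0484 + 0.0484 + 0.1156 + 0.0289 = 0.2438
B_pens = 1 / 0.2438 = 4.1017
Σp_vireᵢ² = 0.60² + 0.02² + 0.02² + 0.04² + 0.32² = 0.3600 + 0.0004 + 0.0004 + 0.0016 + 0.1024 = 0.4648
B_vire = 1 / 0.4648 = 2.1515
Highest B → broadest niche (most generalist): Dendroica pensylvanica (B = 4.10).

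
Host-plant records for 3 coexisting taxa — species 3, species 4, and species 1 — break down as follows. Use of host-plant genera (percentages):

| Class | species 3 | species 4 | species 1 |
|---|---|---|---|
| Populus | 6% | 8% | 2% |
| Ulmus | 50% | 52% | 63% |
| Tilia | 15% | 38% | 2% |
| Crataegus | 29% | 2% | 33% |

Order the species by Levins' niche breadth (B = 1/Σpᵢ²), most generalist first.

species 3 > species 4 > species 1

Convert percentages to proportions (divide by 100).
Σp_3ᵢ² = 0.06² + 0.50² + 0.15² + 0.29² = 0.0036 + 0.2500 + 0.0225 + 0.0841 = 0.3602
B_3 = 1 / 0.3602 = 2.7762
Σp_4ᵢ² = 0.08² + 0.52² + 0.38² + 0.02² = 0.0064 + 0.2704 + 0.1444 + 0.0004 = 0.4216
B_4 = 1 / 0.4216 = 2.3719
Σp_1ᵢ² = 0.02² + 0.63² + 0.02² + 0.33² = 0.0004 + 0.3969 + 0.0004 + 0.1089 = 0.5066
B_1 = 1 / 0.5066 = 1.9739
Ranking by B (broadest → narrowest): species 3 (2.78) > species 4 (2.37) > species 1 (1.97)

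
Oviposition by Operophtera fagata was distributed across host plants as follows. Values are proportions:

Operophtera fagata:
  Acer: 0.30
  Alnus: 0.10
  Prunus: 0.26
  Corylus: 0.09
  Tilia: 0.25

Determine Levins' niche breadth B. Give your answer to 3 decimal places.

Σpᵢ² = 0.30² + 0.10² + 0.26² + 0.09² + 0.25² = 0.0900 + 0.0100 + 0.0676 + 0.0081 + 0.0625 = 0.2382
B = 1 / 0.2382 = 4.19815

4.198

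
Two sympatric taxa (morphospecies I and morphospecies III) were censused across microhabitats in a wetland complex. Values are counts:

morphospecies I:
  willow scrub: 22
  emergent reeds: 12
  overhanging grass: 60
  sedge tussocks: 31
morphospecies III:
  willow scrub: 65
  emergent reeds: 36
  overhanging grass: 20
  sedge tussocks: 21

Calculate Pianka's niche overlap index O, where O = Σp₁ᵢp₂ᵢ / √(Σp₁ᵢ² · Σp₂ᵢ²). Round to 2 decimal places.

0.65

Proportions for morphospecies I (n=125): 22/125=0.1760, 12/125=0.0960, 60/125=0.4800, 31/125=0.2480
Proportions for morphospecies III (n=142): 65/142=0.4577, 36/142=0.2535, 20/142=0.1408, 21/142=0.1479
Σ p₁ᵢp₂ᵢ = 0.080555 + 0.024336 + 0.067584 + 0.036679 = 0.209154
Σp_1ᵢ² = 0.1760² + 0.0960² + 0.4800² + 0.2480² = 0.030976 + 0.009216 + 0.230400 + 0.061504 = 0.332096
Σp_2ᵢ² = 0.4577² + 0.2535² + 0.1408² + 0.1479² = 0.209489 + 0.064262 + 0.019825 + 0.021874 = 0.315450
O = 0.209154 / √(0.332096 × 0.315450) = 0.209154 / 0.3236660 = 0.6462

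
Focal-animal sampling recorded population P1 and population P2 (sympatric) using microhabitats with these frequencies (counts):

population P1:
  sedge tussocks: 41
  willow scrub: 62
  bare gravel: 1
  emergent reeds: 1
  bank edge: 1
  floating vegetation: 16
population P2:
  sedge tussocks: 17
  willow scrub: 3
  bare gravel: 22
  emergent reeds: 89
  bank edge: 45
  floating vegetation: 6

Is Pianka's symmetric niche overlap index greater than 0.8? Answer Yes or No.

Proportions for population P1 (n=122): 41/122=0.3361, 62/122=0.5082, 1/122=0.0082, 1/122=0.0082, 1/122=0.0082, 16/122=0.1311
Proportions for population P2 (n=182): 17/182=0.0934, 3/182=0.0165, 22/182=0.1209, 89/182=0.4890, 45/182=0.2473, 6/182=0.0330
Σ p₁ᵢp₂ᵢ = 0.031392 + 0.008385 + 0.000991 + 0.004010 + 0.002028 + 0.004326 = 0.051132
Σp_1ᵢ² = 0.3361² + 0.5082² + 0.0082² + 0.0082² + 0.0082² + 0.1311² = 0.112963 + 0.258267 + 0.000067 + 0.000067 + 0.000067 + 0.017187 = 0.388618
Σp_2ᵢ² = 0.0934² + 0.0165² + 0.1209² + 0.4890² + 0.2473² + 0.0330² = 0.008724 + 0.000272 + 0.014617 + 0.239121 + 0.061157 + 0.001089 = 0.324980
O = 0.051132 / √(0.388618 × 0.324980) = 0.051132 / 0.3553774 = 0.1439
O = 0.1439 < 0.8 → No.

No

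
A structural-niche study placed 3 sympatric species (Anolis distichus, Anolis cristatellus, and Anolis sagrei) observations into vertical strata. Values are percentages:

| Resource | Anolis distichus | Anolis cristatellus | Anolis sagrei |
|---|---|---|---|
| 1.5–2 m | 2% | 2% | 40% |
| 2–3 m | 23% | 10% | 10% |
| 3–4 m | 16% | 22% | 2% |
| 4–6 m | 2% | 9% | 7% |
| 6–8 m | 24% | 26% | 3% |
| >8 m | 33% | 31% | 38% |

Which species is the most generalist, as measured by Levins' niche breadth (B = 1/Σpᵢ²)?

Convert percentages to proportions (divide by 100).
Σp_distᵢ² = 0.02² + 0.23² + 0.16² + 0.02² + 0.24² + 0.33² = 0.0004 + 0.0529 + 0.0256 + 0.0004 + 0.0576 + 0.1089 = 0.2458
B_dist = 1 / 0.2458 = 4.0683
Σp_crisᵢ² = 0.02² + 0.10² + 0.22² + 0.09² + 0.26² + 0.31² = 0.0004 + 0.0100 + 0.0484 + 0.0081 + 0.0676 + 0.0961 = 0.2306
B_cris = 1 / 0.2306 = 4.3365
Σp_sagrᵢ² = 0.40² + 0.10² + 0.02² + 0.07² + 0.03² + 0.38² = 0.1600 + 0.0100 + 0.0004 + 0.0049 + 0.0009 + 0.1444 = 0.3206
B_sagr = 1 / 0.3206 = 3.1192
Highest B → broadest niche (most generalist): Anolis cristatellus (B = 4.34).

Anolis cristatellus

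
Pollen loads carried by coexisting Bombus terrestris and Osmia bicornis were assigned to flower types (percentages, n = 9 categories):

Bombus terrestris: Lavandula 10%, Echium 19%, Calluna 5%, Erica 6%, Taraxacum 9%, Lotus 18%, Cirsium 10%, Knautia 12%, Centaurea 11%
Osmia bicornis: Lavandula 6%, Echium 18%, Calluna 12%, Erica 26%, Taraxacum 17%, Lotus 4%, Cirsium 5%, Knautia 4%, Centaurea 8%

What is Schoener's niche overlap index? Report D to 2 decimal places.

0.65

Convert percentages to proportions (divide by 100).
Σ|p₁ᵢ − p₂ᵢ| = 0.04 + 0.01 + 0.07 + 0.20 + 0.08 + 0.14 + 0.05 + 0.08 + 0.03 = 0.70
D = 1 − ½ × 0.70 = 1 − 0.350 = 0.6500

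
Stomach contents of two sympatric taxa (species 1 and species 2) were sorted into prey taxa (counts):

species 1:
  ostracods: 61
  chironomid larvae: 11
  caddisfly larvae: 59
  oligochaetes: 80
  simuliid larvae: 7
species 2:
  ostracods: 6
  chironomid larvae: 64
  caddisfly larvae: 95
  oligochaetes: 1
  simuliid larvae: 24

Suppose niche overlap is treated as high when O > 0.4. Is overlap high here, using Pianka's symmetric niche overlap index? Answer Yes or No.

Yes

Proportions for species 1 (n=218): 61/218=0.2798, 11/218=0.0505, 59/218=0.2706, 80/218=0.3670, 7/218=0.0321
Proportions for species 2 (n=190): 6/190=0.0316, 64/190=0.3368, 95/190=0.5000, 1/190=0.0053, 24/190=0.1263
Σ p₁ᵢp₂ᵢ = 0.008842 + 0.017008 + 0.135300 + 0.001945 + 0.004054 = 0.167149
Σp_1ᵢ² = 0.2798² + 0.0505² + 0.2706² + 0.3670² + 0.0321² = 0.078288 + 0.002550 + 0.073224 + 0.134689 + 0.001030 = 0.289781
Σp_2ᵢ² = 0.0316² + 0.3368² + 0.5000² + 0.0053² + 0.1263² = 0.000999 + 0.113434 + 0.250000 + 0.000028 + 0.015952 = 0.380413
O = 0.167149 / √(0.289781 × 0.380413) = 0.167149 / 0.3320188 = 0.5034
O = 0.5034 > 0.4 → Yes.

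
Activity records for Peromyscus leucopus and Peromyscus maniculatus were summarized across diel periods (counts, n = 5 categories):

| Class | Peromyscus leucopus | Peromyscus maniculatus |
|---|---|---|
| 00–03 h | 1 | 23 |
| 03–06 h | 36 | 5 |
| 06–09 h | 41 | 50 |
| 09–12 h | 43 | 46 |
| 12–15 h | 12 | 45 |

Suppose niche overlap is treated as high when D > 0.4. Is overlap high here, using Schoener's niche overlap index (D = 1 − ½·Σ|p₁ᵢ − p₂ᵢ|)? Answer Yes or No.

Proportions for Peromyscus leucopus (n=133): 1/133=0.0075, 36/133=0.2707, 41/133=0.3083, 43/133=0.3233, 12/133=0.0902
Proportions for Peromyscus maniculatus (n=169): 23/169=0.1361, 5/169=0.0296, 50/169=0.2959, 46/169=0.2722, 45/169=0.2663
Σ|p₁ᵢ − p₂ᵢ| = 0.1286 + 0.2411 + 0.0124 + 0.0511 + 0.1761 = 0.6093
D = 1 − ½ × 0.6093 = 1 − 0.30465 = 0.69535
D = 0.69535 > 0.4 → Yes.

Yes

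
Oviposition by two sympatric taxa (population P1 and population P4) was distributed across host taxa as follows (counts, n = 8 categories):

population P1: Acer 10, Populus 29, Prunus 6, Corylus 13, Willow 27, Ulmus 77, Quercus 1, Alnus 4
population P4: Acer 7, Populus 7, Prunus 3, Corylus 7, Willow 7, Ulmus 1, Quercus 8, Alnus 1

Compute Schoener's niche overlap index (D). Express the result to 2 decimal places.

0.56

Proportions for population P1 (n=167): 10/167=0.0599, 29/167=0.1737, 6/167=0.0359, 13/167=0.0778, 27/167=0.1617, 77/167=0.4611, 1/167=0.0060, 4/167=0.0240
Proportions for population P4 (n=41): 7/41=0.1707, 7/41=0.1707, 3/41=0.0732, 7/41=0.1707, 7/41=0.1707, 1/41=0.0244, 8/41=0.1951, 1/41=0.0244
Σ|p₁ᵢ − p₂ᵢ| = 0.1108 + 0.0030 + 0.0373 + 0.0929 + 0.0090 + 0.4367 + 0.1891 + 0.0004 = 0.8792
D = 1 − ½ × 0.8792 = 1 − 0.43960 = 0.56040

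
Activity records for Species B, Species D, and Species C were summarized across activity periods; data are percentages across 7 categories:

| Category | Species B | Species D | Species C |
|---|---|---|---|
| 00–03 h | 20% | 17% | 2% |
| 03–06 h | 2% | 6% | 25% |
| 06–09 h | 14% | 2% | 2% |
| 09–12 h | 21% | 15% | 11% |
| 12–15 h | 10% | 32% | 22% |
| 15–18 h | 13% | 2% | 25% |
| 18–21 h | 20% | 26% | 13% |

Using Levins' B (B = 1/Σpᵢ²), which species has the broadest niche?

Convert percentages to proportions (divide by 100).
Σp_Bᵢ² = 0.20² + 0.02² + 0.14² + 0.21² + 0.10² + 0.13² + 0.20² = 0.0400 + 0.0004 + 0.0196 + 0.0441 + 0.0100 + 0.0169 + 0.0400 = 0.1710
B_B = 1 / 0.1710 = 5.8480
Σp_Dᵢ² = 0.17² + 0.06² + 0.02² + 0.15² + 0.32² + 0.02² + 0.26² = 0.0289 + 0.0036 + 0.0004 + 0.0225 + 0.1024 + 0.0004 + 0.0676 = 0.2258
B_D = 1 / 0.2258 = 4.4287
Σp_Cᵢ² = 0.02² + 0.25² + 0.02² + 0.11² + 0.22² + 0.25² + 0.13² = 0.0004 + 0.0625 + 0.0004 + 0.0121 + 0.0484 + 0.0625 + 0.0169 = 0.2032
B_C = 1 / 0.2032 = 4.9213
Highest B → broadest niche (most generalist): Species B (B = 5.85).

Species B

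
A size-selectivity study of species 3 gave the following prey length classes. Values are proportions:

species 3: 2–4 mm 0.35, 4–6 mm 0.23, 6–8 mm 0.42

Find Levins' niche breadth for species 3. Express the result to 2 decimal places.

2.84

Σpᵢ² = 0.35² + 0.23² + 0.42² = 0.1225 + 0.0529 + 0.1764 = 0.3518
B = 1 / 0.3518 = 2.8425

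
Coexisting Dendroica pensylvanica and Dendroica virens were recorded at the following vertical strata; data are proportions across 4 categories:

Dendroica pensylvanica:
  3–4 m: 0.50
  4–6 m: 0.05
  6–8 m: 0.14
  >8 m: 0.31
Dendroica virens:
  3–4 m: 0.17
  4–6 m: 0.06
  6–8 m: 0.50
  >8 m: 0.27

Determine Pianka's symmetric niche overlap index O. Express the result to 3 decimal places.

Σ p₁ᵢp₂ᵢ = 0.0850 + 0.0030 + 0.0700 + 0.0837 = 0.2417
Σp_1ᵢ² = 0.50² + 0.05² + 0.14² + 0.31² = 0.2500 + 0.0025 + 0.0196 + 0.0961 = 0.3682
Σp_2ᵢ² = 0.17² + 0.06² + 0.50² + 0.27² = 0.0289 + 0.0036 + 0.2500 + 0.0729 = 0.3554
O = 0.2417 / √(0.3682 × 0.3554) = 0.2417 / 0.361743 = 0.66815

0.668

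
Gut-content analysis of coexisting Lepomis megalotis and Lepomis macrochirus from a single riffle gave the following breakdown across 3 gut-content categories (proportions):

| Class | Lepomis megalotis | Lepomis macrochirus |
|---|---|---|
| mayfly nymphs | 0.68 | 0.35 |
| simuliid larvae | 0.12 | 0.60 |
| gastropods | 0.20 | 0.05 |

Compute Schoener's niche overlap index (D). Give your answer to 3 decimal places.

Σ|p₁ᵢ − p₂ᵢ| = 0.33 + 0.48 + 0.15 = 0.96
D = 1 − ½ × 0.96 = 1 − 0.480 = 0.52000

0.520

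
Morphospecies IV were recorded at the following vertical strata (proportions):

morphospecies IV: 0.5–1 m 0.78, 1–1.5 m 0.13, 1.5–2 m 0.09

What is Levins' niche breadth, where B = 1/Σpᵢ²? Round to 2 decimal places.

1.58

Σpᵢ² = 0.78² + 0.13² + 0.09² = 0.6084 + 0.0169 + 0.0081 = 0.6334
B = 1 / 0.6334 = 1.5788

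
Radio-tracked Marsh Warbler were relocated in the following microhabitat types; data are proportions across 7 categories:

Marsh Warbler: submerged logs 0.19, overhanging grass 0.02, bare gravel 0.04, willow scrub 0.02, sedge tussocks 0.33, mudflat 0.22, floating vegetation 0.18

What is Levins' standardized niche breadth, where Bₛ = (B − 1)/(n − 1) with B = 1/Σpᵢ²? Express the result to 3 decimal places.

0.564

Σpᵢ² = 0.19² + 0.02² + 0.04² + 0.02² + 0.33² + 0.22² + 0.18² = 0.0361 + 0.0004 + 0.0016 + 0.0004 + 0.1089 + 0.0484 + 0.0324 = 0.2282
B = 1 / 0.2282 = 4.38212
Bₛ = (B − 1)/(n − 1) = (4.38212 − 1)/(7 − 1) = 3.38212/6 = 0.56369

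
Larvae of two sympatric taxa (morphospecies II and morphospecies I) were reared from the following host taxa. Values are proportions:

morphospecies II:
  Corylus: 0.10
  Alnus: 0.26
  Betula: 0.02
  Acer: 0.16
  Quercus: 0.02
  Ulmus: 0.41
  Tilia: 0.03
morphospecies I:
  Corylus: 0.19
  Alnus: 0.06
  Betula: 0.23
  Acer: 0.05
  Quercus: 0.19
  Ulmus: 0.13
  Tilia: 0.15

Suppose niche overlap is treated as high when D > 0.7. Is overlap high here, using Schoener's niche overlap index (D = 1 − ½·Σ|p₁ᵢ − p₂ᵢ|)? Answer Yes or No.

Σ|p₁ᵢ − p₂ᵢ| = 0.09 + 0.20 + 0.21 + 0.11 + 0.17 + 0.28 + 0.12 = 1.18
D = 1 − ½ × 1.18 = 1 − 0.590 = 0.4100
D = 0.4100 < 0.7 → No.

No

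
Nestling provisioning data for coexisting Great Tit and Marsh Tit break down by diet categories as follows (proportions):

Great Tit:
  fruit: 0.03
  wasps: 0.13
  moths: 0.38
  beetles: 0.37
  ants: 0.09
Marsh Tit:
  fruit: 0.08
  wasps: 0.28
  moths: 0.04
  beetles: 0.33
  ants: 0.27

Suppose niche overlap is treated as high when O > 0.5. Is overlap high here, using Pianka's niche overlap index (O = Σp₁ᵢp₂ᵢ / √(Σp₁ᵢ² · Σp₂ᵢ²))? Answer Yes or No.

Yes

Σ p₁ᵢp₂ᵢ = 0.0024 + 0.0364 + 0.0152 + 0.1221 + 0.0243 = 0.2004
Σp_1ᵢ² = 0.03² + 0.13² + 0.38² + 0.37² + 0.09² = 0.0009 + 0.0169 + 0.1444 + 0.1369 + 0.0081 = 0.3072
Σp_2ᵢ² = 0.08² + 0.28² + 0.04² + 0.33² + 0.27² = 0.0064 + 0.0784 + 0.0016 + 0.1089 + 0.0729 = 0.2682
O = 0.2004 / √(0.3072 × 0.2682) = 0.2004 / 0.28704 = 0.6982
O = 0.6982 > 0.5 → Yes.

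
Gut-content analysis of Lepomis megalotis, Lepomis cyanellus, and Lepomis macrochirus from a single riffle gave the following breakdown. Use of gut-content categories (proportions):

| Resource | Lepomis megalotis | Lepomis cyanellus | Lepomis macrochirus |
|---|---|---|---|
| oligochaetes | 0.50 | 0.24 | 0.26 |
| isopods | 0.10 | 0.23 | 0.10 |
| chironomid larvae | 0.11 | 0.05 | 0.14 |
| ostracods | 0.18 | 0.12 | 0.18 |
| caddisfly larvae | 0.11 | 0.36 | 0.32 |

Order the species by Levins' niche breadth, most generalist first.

Σp_megaᵢ² = 0.50² + 0.10² + 0.11² + 0.18² + 0.11² = 0.2500 + 0.0100 + 0.0121 + 0.0324 + 0.0121 = 0.3166
B_mega = 1 / 0.3166 = 3.1586
Σp_cyanᵢ² = 0.24² + 0.23² + 0.05² + 0.12² + 0.36² = 0.0576 + 0.0529 + 0.0025 + 0.0144 + 0.1296 = 0.2570
B_cyan = 1 / 0.2570 = 3.8911
Σp_macrᵢ² = 0.26² + 0.10² + 0.14² + 0.18² + 0.32² = 0.0676 + 0.0100 + 0.0196 + 0.0324 + 0.1024 = 0.2320
B_macr = 1 / 0.2320 = 4.3103
Ranking by B (broadest → narrowest): Lepomis macrochirus (4.31) > Lepomis cyanellus (3.89) > Lepomis megalotis (3.16)

Lepomis macrochirus > Lepomis cyanellus > Lepomis megalotis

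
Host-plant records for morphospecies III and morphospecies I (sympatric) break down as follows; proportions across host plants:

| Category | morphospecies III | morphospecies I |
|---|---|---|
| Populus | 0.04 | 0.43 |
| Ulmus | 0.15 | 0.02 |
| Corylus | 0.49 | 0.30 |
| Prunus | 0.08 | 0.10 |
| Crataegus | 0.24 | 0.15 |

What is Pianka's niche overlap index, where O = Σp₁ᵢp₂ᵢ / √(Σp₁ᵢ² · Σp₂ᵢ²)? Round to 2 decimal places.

Σ p₁ᵢp₂ᵢ = 0.0172 + 0.0030 + 0.1470 + 0.0080 + 0.0360 = 0.2112
Σp_1ᵢ² = 0.04² + 0.15² + 0.49² + 0.08² + 0.24² = 0.0016 + 0.0225 + 0.2401 + 0.0064 + 0.0576 = 0.3282
Σp_2ᵢ² = 0.43² + 0.02² + 0.30² + 0.10² + 0.15² = 0.1849 + 0.0004 + 0.0900 + 0.0100 + 0.0225 = 0.3078
O = 0.2112 / √(0.3282 × 0.3078) = 0.2112 / 0.31784 = 0.6645

0.66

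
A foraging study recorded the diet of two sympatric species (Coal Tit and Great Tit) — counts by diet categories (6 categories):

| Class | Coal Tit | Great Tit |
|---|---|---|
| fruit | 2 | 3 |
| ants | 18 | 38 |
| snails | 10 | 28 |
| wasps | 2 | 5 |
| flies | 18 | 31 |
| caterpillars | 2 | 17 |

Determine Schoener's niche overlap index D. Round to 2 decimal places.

Proportions for Coal Tit (n=52): 2/52=0.0385, 18/52=0.3462, 10/52=0.1923, 2/52=0.0385, 18/52=0.3462, 2/52=0.0385
Proportions for Great Tit (n=122): 3/122=0.0246, 38/122=0.3115, 28/122=0.2295, 5/122=0.0410, 31/122=0.2541, 17/122=0.1393
Σ|p₁ᵢ − p₂ᵢ| = 0.0139 + 0.0347 + 0.0372 + 0.0025 + 0.0921 + 0.1008 = 0.2812
D = 1 − ½ × 0.2812 = 1 − 0.14060 = 0.85940

0.86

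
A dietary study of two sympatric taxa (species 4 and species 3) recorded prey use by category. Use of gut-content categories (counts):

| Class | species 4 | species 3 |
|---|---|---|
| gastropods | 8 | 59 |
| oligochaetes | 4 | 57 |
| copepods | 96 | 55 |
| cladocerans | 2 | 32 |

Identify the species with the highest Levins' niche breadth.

Proportions for species 4 (n=110): 8/110=0.0727, 4/110=0.0364, 96/110=0.8727, 2/110=0.0182
Proportions for species 3 (n=203): 59/203=0.2906, 57/203=0.2808, 55/203=0.2709, 32/203=0.1576
Σp_4ᵢ² = 0.0727² + 0.0364² + 0.8727² + 0.0182² = 0.005285 + 0.001325 + 0.761605 + 0.000331 = 0.768546
B_4 = 1 / 0.768546 = 1.3012
Σp_3ᵢ² = 0.2906² + 0.2808² + 0.2709² + 0.1576² = 0.084448 + 0.078849 + 0.073387 + 0.024838 = 0.261522
B_3 = 1 / 0.261522 = 3.8238
Highest B → broadest niche (most generalist): species 3 (B = 3.82).

species 3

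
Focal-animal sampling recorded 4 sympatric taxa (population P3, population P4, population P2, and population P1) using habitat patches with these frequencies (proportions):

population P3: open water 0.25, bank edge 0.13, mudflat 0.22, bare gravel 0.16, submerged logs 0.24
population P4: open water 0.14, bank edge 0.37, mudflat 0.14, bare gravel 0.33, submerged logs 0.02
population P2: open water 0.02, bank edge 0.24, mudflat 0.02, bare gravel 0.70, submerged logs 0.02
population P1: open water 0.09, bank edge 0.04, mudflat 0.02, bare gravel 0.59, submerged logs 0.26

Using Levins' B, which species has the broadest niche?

Σp_P3ᵢ² = 0.25² + 0.13² + 0.22² + 0.16² + 0.24² = 0.0625 + 0.0169 + 0.0484 + 0.0256 + 0.0576 = 0.2110
B_P3 = 1 / 0.2110 = 4.7393
Σp_P4ᵢ² = 0.14² + 0.37² + 0.14² + 0.33² + 0.02² = 0.0196 + 0.1369 + 0.0196 + 0.1089 + 0.0004 = 0.2854
B_P4 = 1 / 0.2854 = 3.5039
Σp_P2ᵢ² = 0.02² + 0.24² + 0.02² + 0.70² + 0.02² = 0.0004 + 0.0576 + 0.0004 + 0.4900 + 0.0004 = 0.5488
B_P2 = 1 / 0.5488 = 1.8222
Σp_P1ᵢ² = 0.09² + 0.04² + 0.02² + 0.59² + 0.26² = 0.0081 + 0.0016 + 0.0004 + 0.3481 + 0.0676 = 0.4258
B_P1 = 1 / 0.4258 = 2.3485
Highest B → broadest niche (most generalist): population P3 (B = 4.74).

population P3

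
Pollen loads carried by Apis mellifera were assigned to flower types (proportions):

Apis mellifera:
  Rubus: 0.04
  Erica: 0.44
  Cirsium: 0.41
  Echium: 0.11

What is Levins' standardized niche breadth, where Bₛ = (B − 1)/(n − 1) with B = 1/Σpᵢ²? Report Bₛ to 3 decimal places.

Σpᵢ² = 0.04² + 0.44² + 0.41² + 0.11² = 0.0016 + 0.1936 + 0.1681 + 0.0121 = 0.3754
B = 1 / 0.3754 = 2.66383
Bₛ = (B − 1)/(n − 1) = (2.66383 − 1)/(4 − 1) = 1.66383/3 = 0.55461

0.555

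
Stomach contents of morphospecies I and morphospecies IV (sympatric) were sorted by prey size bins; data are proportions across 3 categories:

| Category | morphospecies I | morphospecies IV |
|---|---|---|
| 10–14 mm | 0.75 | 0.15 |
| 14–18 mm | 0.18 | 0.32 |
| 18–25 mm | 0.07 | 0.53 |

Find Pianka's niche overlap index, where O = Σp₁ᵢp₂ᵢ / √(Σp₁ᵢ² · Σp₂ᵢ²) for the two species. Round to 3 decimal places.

Σ p₁ᵢp₂ᵢ = 0.1125 + 0.0576 + 0.0371 = 0.2072
Σp_1ᵢ² = 0.75² + 0.18² + 0.07² = 0.5625 + 0.0324 + 0.0049 = 0.5998
Σp_2ᵢ² = 0.15² + 0.32² + 0.53² = 0.0225 + 0.1024 + 0.2809 = 0.4058
O = 0.2072 / √(0.5998 × 0.4058) = 0.2072 / 0.493355 = 0.41998

0.420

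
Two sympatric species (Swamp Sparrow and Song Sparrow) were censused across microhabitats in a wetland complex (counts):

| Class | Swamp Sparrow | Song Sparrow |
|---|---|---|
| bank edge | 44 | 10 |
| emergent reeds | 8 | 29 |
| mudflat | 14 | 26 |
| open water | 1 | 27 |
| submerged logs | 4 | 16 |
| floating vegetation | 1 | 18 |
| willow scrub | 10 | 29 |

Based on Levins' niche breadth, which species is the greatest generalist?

Proportions for Swamp Sparrow (n=82): 44/82=0.5366, 8/82=0.0976, 14/82=0.1707, 1/82=0.0122, 4/82=0.0488, 1/82=0.0122, 10/82=0.1220
Proportions for Song Sparrow (n=155): 10/155=0.0645, 29/155=0.1871, 26/155=0.1677, 27/155=0.1742, 16/155=0.1032, 18/155=0.1161, 29/155=0.1871
Σp_Swamᵢ² = 0.5366² + 0.0976² + 0.1707² + 0.0122² + 0.0488² + 0.0122² + 0.1220² = 0.287940 + 0.009526 + 0.029138 + 0.000149 + 0.002381 + 0.000149 + 0.014884 = 0.344167
B_Swam = 1 / 0.344167 = 2.9056
Σp_Songᵢ² = 0.0645² + 0.1871² + 0.1677² + 0.1742² + 0.1032² + 0.1161² + 0.1871² = 0.004160 + 0.035006 + 0.028123 + 0.030346 + 0.010650 + 0.013479 + 0.035006 = 0.156770
B_Song = 1 / 0.156770 = 6.3788
Highest B → broadest niche (most generalist): Song Sparrow (B = 6.38).

Song Sparrow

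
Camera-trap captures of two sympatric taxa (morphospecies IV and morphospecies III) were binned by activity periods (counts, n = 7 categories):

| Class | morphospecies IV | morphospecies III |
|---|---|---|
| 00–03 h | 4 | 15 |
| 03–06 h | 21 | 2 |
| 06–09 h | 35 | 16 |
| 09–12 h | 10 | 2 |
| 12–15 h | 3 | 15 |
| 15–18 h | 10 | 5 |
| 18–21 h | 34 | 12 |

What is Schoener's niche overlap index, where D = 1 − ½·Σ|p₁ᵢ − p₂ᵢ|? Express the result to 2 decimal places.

0.61

Proportions for morphospecies IV (n=117): 4/117=0.0342, 21/117=0.1795, 35/117=0.2991, 10/117=0.0855, 3/117=0.0256, 10/117=0.0855, 34/117=0.2906
Proportions for morphospecies III (n=67): 15/67=0.2239, 2/67=0.0299, 16/67=0.2388, 2/67=0.0299, 15/67=0.2239, 5/67=0.0746, 12/67=0.1791
Σ|p₁ᵢ − p₂ᵢ| = 0.1897 + 0.1496 + 0.0603 + 0.0556 + 0.1983 + 0.0109 + 0.1115 = 0.7759
D = 1 − ½ × 0.7759 = 1 − 0.38795 = 0.61205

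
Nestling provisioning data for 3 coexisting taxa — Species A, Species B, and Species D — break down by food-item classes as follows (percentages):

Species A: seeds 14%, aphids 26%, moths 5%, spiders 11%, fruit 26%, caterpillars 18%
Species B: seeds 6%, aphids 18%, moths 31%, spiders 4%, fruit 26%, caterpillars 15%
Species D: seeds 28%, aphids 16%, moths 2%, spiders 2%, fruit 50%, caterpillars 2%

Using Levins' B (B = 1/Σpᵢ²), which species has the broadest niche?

Convert percentages to proportions (divide by 100).
Σp_Aᵢ² = 0.14² + 0.26² + 0.05² + 0.11² + 0.26² + 0.18² = 0.0196 + 0.0676 + 0.0025 + 0.0121 + 0.0676 + 0.0324 = 0.2018
B_A = 1 / 0.2018 = 4.9554
Σp_Bᵢ² = 0.06² + 0.18² + 0.31² + 0.04² + 0.26² + 0.15² = 0.0036 + 0.0324 + 0.0961 + 0.0016 + 0.0676 + 0.0225 = 0.2238
B_B = 1 / 0.2238 = 4.4683
Σp_Dᵢ² = 0.28² + 0.16² + 0.02² + 0.02² + 0.50² + 0.02² = 0.0784 + 0.0256 + 0.0004 + 0.0004 + 0.2500 + 0.0004 = 0.3552
B_D = 1 / 0.3552 = 2.8153
Highest B → broadest niche (most generalist): Species A (B = 4.96).

Species A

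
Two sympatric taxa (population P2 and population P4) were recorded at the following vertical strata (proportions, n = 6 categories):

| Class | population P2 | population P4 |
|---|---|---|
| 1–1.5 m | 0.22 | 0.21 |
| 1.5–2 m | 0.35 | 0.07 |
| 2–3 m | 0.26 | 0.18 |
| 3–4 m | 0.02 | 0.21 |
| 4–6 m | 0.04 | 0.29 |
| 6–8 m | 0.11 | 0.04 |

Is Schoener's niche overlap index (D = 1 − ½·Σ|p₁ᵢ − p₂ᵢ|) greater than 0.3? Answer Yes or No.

Yes

Σ|p₁ᵢ − p₂ᵢ| = 0.01 + 0.28 + 0.08 + 0.19 + 0.25 + 0.07 = 0.88
D = 1 − ½ × 0.88 = 1 − 0.440 = 0.5600
D = 0.5600 > 0.3 → Yes.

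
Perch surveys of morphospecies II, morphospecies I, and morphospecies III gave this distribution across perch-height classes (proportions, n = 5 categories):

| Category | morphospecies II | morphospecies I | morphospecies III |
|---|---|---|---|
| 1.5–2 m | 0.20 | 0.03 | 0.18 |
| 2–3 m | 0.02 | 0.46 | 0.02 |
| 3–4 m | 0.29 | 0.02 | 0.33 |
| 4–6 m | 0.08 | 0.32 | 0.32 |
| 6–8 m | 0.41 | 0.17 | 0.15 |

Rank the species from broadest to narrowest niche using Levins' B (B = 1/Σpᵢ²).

morphospecies III > morphospecies II > morphospecies I

Σp_IIᵢ² = 0.20² + 0.02² + 0.29² + 0.08² + 0.41² = 0.0400 + 0.0004 + 0.0841 + 0.0064 + 0.1681 = 0.2990
B_II = 1 / 0.2990 = 3.3445
Σp_Iᵢ² = 0.03² + 0.46² + 0.02² + 0.32² + 0.17² = 0.0009 + 0.2116 + 0.0004 + 0.1024 + 0.0289 = 0.3442
B_I = 1 / 0.3442 = 2.9053
Σp_IIIᵢ² = 0.18² + 0.02² + 0.33² + 0.32² + 0.15² = 0.0324 + 0.0004 + 0.1089 + 0.1024 + 0.0225 = 0.2666
B_III = 1 / 0.2666 = 3.7509
Ranking by B (broadest → narrowest): morphospecies III (3.75) > morphospecies II (3.34) > morphospecies I (2.91)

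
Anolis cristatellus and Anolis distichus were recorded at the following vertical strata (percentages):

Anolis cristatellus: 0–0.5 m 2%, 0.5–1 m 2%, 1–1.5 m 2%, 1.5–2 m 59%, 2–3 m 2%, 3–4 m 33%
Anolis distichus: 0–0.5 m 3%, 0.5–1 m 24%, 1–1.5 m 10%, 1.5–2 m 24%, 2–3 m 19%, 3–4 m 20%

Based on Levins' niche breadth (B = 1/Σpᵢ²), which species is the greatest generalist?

Convert percentages to proportions (divide by 100).
Σp_crisᵢ² = 0.02² + 0.02² + 0.02² + 0.59² + 0.02² + 0.33² = 0.0004 + 0.0004 + 0.0004 + 0.3481 + 0.0004 + 0.1089 = 0.4586
B_cris = 1 / 0.4586 = 2.1805
Σp_distᵢ² = 0.03² + 0.24² + 0.10² + 0.24² + 0.19² + 0.20² = 0.0009 + 0.0576 + 0.0100 + 0.0576 + 0.0361 + 0.0400 = 0.2022
B_dist = 1 / 0.2022 = 4.9456
Highest B → broadest niche (most generalist): Anolis distichus (B = 4.95).

Anolis distichus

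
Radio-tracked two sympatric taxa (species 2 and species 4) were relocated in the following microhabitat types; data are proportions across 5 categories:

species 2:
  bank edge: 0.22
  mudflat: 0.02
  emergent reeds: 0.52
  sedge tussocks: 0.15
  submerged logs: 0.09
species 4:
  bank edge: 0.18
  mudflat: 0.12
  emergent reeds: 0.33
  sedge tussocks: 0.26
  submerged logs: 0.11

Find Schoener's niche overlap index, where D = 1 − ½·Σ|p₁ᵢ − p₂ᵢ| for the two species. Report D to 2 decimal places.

0.77

Σ|p₁ᵢ − p₂ᵢ| = 0.04 + 0.10 + 0.19 + 0.11 + 0.02 = 0.46
D = 1 − ½ × 0.46 = 1 − 0.230 = 0.7700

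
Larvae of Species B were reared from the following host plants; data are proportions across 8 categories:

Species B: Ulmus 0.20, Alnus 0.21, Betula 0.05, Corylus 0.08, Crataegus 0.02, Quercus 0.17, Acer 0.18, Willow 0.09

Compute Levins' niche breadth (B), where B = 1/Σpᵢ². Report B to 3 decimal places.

Σpᵢ² = 0.20² + 0.21² + 0.05² + 0.08² + 0.02² + 0.17² + 0.18² + 0.09² = 0.0400 + 0.0441 + 0.0025 + 0.0064 + 0.0004 + 0.0289 + 0.0324 + 0.0081 = 0.1628
B = 1 / 0.1628 = 6.14251

6.143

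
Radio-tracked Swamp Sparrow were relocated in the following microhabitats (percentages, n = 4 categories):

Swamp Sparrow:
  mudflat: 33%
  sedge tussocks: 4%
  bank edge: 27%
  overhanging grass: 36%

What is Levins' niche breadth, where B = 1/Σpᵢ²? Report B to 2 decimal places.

Convert percentages to proportions (divide by 100).
Σpᵢ² = 0.33² + 0.04² + 0.27² + 0.36² = 0.1089 + 0.0016 + 0.0729 + 0.1296 = 0.3130
B = 1 / 0.3130 = 3.1949

3.19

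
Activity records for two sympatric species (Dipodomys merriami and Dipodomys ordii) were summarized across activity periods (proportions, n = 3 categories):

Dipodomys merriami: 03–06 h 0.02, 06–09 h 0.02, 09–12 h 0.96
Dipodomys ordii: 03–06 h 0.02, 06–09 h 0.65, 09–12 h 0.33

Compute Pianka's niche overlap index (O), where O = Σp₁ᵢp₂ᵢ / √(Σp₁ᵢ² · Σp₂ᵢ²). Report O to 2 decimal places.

0.47

Σ p₁ᵢp₂ᵢ = 0.0004 + 0.0130 + 0.3168 = 0.3302
Σp_1ᵢ² = 0.02² + 0.02² + 0.96² = 0.0004 + 0.0004 + 0.9216 = 0.9224
Σp_2ᵢ² = 0.02² + 0.65² + 0.33² = 0.0004 + 0.4225 + 0.1089 = 0.5318
O = 0.3302 / √(0.9224 × 0.5318) = 0.3302 / 0.70038 = 0.4715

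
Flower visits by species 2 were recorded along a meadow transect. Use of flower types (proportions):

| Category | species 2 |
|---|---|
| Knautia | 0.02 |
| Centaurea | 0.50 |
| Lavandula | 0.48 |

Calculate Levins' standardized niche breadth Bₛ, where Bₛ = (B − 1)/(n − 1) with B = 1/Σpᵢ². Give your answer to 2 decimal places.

0.54

Σpᵢ² = 0.02² + 0.50² + 0.48² = 0.0004 + 0.2500 + 0.2304 = 0.4808
B = 1 / 0.4808 = 2.0799
Bₛ = (B − 1)/(n − 1) = (2.0799 − 1)/(3 − 1) = 1.0799/2 = 0.5400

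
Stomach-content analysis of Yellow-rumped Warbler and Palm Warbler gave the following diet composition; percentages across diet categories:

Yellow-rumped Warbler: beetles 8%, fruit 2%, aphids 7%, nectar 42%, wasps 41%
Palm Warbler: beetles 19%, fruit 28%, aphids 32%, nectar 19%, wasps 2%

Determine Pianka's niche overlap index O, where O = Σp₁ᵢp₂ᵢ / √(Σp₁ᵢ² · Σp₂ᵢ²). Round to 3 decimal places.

0.437

Convert percentages to proportions (divide by 100).
Σ p₁ᵢp₂ᵢ = 0.0152 + 0.0056 + 0.0224 + 0.0798 + 0.0082 = 0.1312
Σp_1ᵢ² = 0.08² + 0.02² + 0.07² + 0.42² + 0.41² = 0.0064 + 0.0004 + 0.0049 + 0.1764 + 0.1681 = 0.3562
Σp_2ᵢ² = 0.19² + 0.28² + 0.32² + 0.19² + 0.02² = 0.0361 + 0.0784 + 0.1024 + 0.0361 + 0.0004 = 0.2534
O = 0.1312 / √(0.3562 × 0.2534) = 0.1312 / 0.300435 = 0.43670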